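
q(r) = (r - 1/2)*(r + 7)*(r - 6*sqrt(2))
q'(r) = (r - 1/2)*(r + 7) + (r - 1/2)*(r - 6*sqrt(2)) + (r + 7)*(r - 6*sqrt(2))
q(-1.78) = 122.17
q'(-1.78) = -42.08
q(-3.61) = 168.52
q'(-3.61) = -5.22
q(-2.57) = 150.35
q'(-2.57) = -28.64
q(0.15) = 20.86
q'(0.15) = -59.18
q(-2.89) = 158.49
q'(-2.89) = -22.12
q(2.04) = -89.73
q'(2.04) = -54.27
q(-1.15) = 93.00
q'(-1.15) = -50.12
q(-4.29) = 165.83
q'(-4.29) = 13.59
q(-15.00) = -2912.17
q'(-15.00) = 675.90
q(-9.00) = -332.22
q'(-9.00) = 220.08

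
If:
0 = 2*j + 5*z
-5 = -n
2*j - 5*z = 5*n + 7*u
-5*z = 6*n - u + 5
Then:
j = 15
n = 5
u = 5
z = -6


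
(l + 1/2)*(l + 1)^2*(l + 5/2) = l^4 + 5*l^3 + 33*l^2/4 + 11*l/2 + 5/4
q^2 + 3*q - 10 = (q - 2)*(q + 5)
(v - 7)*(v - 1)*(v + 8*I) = v^3 - 8*v^2 + 8*I*v^2 + 7*v - 64*I*v + 56*I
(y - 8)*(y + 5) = y^2 - 3*y - 40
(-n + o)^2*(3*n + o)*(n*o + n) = 3*n^4*o + 3*n^4 - 5*n^3*o^2 - 5*n^3*o + n^2*o^3 + n^2*o^2 + n*o^4 + n*o^3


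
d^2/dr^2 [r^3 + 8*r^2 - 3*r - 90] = 6*r + 16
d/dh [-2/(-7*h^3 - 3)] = -42*h^2/(7*h^3 + 3)^2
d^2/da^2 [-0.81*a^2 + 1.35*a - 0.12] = -1.62000000000000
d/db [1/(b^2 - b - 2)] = (1 - 2*b)/(-b^2 + b + 2)^2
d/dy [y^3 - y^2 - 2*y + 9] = 3*y^2 - 2*y - 2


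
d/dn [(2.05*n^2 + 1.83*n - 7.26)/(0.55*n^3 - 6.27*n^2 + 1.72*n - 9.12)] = (-1.1275*n^4 - 2.013*n^3 + 26.9791*n^2 - 128.4324*n - 4.2024)/(0.3025*n^6 - 6.897*n^5 + 41.2049*n^4 - 31.6008*n^3 + 117.3232*n^2 - 31.3728*n + 83.1744)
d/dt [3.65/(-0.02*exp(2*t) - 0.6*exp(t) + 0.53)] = (0.146*exp(t) + 2.19)*exp(t)/(0.02*exp(2*t) + 0.6*exp(t) - 0.53)^2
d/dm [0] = 0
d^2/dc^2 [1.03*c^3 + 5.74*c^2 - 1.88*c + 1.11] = 6.18*c + 11.48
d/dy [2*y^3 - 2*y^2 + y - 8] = 6*y^2 - 4*y + 1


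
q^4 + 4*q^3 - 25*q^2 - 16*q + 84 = (q - 3)*(q - 2)*(q + 2)*(q + 7)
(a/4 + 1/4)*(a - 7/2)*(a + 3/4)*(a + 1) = a^4/4 - 3*a^3/16 - 57*a^2/32 - 2*a - 21/32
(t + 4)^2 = t^2 + 8*t + 16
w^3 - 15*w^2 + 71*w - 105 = (w - 7)*(w - 5)*(w - 3)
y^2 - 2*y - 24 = (y - 6)*(y + 4)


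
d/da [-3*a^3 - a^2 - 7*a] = -9*a^2 - 2*a - 7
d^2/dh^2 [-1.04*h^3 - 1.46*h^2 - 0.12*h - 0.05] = -6.24*h - 2.92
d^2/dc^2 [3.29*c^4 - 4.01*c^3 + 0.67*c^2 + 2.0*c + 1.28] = 39.48*c^2 - 24.06*c + 1.34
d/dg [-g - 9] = -1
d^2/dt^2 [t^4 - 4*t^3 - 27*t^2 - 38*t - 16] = 12*t^2 - 24*t - 54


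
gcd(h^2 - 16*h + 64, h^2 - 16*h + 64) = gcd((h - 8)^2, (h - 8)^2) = h^2 - 16*h + 64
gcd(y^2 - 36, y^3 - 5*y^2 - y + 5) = 1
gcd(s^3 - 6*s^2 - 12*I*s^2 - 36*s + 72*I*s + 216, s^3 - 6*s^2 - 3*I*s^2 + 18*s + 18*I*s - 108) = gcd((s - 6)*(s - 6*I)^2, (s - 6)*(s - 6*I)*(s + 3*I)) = s^2 + s*(-6 - 6*I) + 36*I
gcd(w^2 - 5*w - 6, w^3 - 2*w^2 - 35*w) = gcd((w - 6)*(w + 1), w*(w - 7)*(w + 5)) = 1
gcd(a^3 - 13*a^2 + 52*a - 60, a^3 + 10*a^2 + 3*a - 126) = 1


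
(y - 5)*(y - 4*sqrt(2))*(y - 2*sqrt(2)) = y^3 - 6*sqrt(2)*y^2 - 5*y^2 + 16*y + 30*sqrt(2)*y - 80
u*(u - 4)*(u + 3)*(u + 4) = u^4 + 3*u^3 - 16*u^2 - 48*u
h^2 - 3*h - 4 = (h - 4)*(h + 1)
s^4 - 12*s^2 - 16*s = s*(s - 4)*(s + 2)^2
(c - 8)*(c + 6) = c^2 - 2*c - 48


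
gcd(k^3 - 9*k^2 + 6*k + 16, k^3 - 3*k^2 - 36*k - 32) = k^2 - 7*k - 8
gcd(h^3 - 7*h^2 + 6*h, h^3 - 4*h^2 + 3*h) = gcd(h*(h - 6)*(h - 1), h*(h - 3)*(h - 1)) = h^2 - h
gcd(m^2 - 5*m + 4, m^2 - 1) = m - 1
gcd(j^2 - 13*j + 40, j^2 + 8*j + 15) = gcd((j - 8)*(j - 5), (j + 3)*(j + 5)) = 1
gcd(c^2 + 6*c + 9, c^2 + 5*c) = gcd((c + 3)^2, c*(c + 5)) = 1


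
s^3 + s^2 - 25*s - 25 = (s - 5)*(s + 1)*(s + 5)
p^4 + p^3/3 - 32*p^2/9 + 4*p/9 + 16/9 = (p - 4/3)*(p - 1)*(p + 2/3)*(p + 2)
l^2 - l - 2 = (l - 2)*(l + 1)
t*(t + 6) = t^2 + 6*t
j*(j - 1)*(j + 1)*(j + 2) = j^4 + 2*j^3 - j^2 - 2*j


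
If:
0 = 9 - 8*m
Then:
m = 9/8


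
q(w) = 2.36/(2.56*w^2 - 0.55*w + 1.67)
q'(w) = 2.36*(0.55 - 5.12*w)/(2.56*w^2 - 0.55*w + 1.67)^2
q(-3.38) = 0.07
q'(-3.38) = 0.04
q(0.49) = 1.17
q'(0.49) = -1.14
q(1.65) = 0.31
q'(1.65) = -0.31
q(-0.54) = 0.87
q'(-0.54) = 1.06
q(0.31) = 1.35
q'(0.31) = -0.80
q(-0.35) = 1.08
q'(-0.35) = 1.17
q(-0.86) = 0.58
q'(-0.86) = 0.72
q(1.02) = 0.63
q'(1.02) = -0.77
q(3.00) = 0.10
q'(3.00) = -0.07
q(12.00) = 0.01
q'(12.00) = -0.00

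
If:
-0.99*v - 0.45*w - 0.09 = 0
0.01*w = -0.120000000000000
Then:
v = 5.36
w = -12.00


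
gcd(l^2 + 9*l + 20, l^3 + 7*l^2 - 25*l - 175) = l + 5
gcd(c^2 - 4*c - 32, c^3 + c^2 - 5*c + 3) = 1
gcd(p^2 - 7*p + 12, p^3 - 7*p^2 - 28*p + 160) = p - 4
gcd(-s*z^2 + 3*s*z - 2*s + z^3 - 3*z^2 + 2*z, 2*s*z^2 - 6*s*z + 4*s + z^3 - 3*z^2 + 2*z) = z^2 - 3*z + 2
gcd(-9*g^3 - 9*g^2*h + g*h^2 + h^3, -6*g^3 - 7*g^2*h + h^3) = 3*g^2 + 2*g*h - h^2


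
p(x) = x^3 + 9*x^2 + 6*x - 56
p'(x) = 3*x^2 + 18*x + 6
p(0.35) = -52.75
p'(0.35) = 12.67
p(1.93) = -3.71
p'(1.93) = 51.91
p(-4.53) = 8.55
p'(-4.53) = -13.98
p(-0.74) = -55.92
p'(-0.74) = -5.68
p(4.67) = 270.15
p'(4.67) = 155.49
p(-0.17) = -56.76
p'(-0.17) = 3.03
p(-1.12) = -52.84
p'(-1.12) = -10.40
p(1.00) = -40.00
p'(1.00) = 27.00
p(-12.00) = -560.00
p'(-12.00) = 222.00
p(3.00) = 70.00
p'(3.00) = 87.00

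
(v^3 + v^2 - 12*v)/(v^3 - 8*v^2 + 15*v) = (v + 4)/(v - 5)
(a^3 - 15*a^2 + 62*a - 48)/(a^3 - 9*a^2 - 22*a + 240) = (a - 1)/(a + 5)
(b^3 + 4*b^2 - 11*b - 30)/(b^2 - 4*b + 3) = (b^2 + 7*b + 10)/(b - 1)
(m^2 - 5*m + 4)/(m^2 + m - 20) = (m - 1)/(m + 5)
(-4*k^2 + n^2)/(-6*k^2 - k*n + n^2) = (2*k - n)/(3*k - n)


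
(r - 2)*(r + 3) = r^2 + r - 6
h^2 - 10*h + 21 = (h - 7)*(h - 3)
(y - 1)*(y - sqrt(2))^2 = y^3 - 2*sqrt(2)*y^2 - y^2 + 2*y + 2*sqrt(2)*y - 2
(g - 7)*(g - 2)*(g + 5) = g^3 - 4*g^2 - 31*g + 70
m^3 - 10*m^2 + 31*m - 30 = (m - 5)*(m - 3)*(m - 2)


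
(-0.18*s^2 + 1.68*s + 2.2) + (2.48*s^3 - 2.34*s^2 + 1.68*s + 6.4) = 2.48*s^3 - 2.52*s^2 + 3.36*s + 8.6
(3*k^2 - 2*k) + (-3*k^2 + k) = -k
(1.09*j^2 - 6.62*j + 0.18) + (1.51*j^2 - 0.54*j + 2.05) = 2.6*j^2 - 7.16*j + 2.23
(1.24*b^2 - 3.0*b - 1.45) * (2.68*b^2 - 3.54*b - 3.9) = 3.3232*b^4 - 12.4296*b^3 + 1.898*b^2 + 16.833*b + 5.655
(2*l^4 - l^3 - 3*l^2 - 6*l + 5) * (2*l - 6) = 4*l^5 - 14*l^4 + 6*l^2 + 46*l - 30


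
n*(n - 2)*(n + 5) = n^3 + 3*n^2 - 10*n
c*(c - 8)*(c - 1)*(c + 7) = c^4 - 2*c^3 - 55*c^2 + 56*c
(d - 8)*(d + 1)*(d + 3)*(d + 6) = d^4 + 2*d^3 - 53*d^2 - 198*d - 144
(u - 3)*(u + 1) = u^2 - 2*u - 3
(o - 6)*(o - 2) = o^2 - 8*o + 12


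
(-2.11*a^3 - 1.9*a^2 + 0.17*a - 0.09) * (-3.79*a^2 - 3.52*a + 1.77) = 7.9969*a^5 + 14.6282*a^4 + 2.309*a^3 - 3.6203*a^2 + 0.6177*a - 0.1593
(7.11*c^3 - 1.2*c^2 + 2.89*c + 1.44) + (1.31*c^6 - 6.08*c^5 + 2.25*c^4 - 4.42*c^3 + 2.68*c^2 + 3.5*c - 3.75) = 1.31*c^6 - 6.08*c^5 + 2.25*c^4 + 2.69*c^3 + 1.48*c^2 + 6.39*c - 2.31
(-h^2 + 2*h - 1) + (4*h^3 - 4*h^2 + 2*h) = 4*h^3 - 5*h^2 + 4*h - 1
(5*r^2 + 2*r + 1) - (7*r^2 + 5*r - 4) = -2*r^2 - 3*r + 5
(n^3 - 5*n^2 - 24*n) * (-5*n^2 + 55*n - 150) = -5*n^5 + 80*n^4 - 305*n^3 - 570*n^2 + 3600*n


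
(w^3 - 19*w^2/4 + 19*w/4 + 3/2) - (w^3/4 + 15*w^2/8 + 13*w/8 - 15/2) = 3*w^3/4 - 53*w^2/8 + 25*w/8 + 9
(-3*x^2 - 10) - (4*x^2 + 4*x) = -7*x^2 - 4*x - 10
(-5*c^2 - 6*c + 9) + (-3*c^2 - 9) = -8*c^2 - 6*c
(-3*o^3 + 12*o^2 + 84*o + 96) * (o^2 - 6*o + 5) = -3*o^5 + 30*o^4 - 3*o^3 - 348*o^2 - 156*o + 480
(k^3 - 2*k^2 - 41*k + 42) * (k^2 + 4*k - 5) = k^5 + 2*k^4 - 54*k^3 - 112*k^2 + 373*k - 210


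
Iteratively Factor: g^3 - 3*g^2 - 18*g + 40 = (g + 4)*(g^2 - 7*g + 10) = (g - 5)*(g + 4)*(g - 2)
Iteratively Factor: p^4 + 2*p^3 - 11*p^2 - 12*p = (p - 3)*(p^3 + 5*p^2 + 4*p) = p*(p - 3)*(p^2 + 5*p + 4) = p*(p - 3)*(p + 4)*(p + 1)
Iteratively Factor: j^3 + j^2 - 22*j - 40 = (j - 5)*(j^2 + 6*j + 8) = (j - 5)*(j + 2)*(j + 4)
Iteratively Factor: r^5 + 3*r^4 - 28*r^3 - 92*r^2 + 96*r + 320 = (r - 2)*(r^4 + 5*r^3 - 18*r^2 - 128*r - 160) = (r - 5)*(r - 2)*(r^3 + 10*r^2 + 32*r + 32) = (r - 5)*(r - 2)*(r + 4)*(r^2 + 6*r + 8) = (r - 5)*(r - 2)*(r + 4)^2*(r + 2)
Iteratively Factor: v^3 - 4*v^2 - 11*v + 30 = (v - 2)*(v^2 - 2*v - 15) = (v - 2)*(v + 3)*(v - 5)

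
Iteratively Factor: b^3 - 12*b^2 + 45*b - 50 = (b - 2)*(b^2 - 10*b + 25) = (b - 5)*(b - 2)*(b - 5)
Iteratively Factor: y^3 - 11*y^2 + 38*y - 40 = (y - 5)*(y^2 - 6*y + 8) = (y - 5)*(y - 4)*(y - 2)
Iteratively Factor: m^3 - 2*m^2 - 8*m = (m)*(m^2 - 2*m - 8) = m*(m - 4)*(m + 2)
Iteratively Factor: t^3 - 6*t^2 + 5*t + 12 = (t + 1)*(t^2 - 7*t + 12) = (t - 3)*(t + 1)*(t - 4)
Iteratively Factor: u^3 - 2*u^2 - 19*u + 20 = (u + 4)*(u^2 - 6*u + 5) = (u - 1)*(u + 4)*(u - 5)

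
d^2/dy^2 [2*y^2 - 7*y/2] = 4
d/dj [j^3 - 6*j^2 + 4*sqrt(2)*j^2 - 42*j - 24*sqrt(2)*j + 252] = 3*j^2 - 12*j + 8*sqrt(2)*j - 42 - 24*sqrt(2)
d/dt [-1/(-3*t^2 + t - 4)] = (1 - 6*t)/(3*t^2 - t + 4)^2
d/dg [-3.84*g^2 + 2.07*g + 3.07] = 2.07 - 7.68*g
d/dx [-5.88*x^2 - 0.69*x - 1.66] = -11.76*x - 0.69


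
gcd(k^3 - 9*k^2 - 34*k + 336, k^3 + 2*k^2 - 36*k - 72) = k + 6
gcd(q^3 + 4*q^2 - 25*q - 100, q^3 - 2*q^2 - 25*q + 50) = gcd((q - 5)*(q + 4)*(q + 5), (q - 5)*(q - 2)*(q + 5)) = q^2 - 25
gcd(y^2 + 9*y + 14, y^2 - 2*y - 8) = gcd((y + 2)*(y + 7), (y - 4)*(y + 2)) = y + 2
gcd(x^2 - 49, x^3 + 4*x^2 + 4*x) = 1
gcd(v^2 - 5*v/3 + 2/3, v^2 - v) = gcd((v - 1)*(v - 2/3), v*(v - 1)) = v - 1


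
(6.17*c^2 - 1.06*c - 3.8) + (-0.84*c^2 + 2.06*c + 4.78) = 5.33*c^2 + 1.0*c + 0.98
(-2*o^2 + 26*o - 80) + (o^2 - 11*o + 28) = -o^2 + 15*o - 52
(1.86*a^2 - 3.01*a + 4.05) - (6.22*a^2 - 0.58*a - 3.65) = -4.36*a^2 - 2.43*a + 7.7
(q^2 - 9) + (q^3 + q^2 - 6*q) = q^3 + 2*q^2 - 6*q - 9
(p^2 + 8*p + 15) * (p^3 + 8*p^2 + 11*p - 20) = p^5 + 16*p^4 + 90*p^3 + 188*p^2 + 5*p - 300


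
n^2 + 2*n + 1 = (n + 1)^2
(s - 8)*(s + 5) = s^2 - 3*s - 40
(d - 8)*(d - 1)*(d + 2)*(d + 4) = d^4 - 3*d^3 - 38*d^2 - 24*d + 64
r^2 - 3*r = r*(r - 3)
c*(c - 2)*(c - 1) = c^3 - 3*c^2 + 2*c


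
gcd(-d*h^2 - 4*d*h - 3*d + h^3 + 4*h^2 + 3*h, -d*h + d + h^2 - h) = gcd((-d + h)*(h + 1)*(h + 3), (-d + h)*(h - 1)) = d - h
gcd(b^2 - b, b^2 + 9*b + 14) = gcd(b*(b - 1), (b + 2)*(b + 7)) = 1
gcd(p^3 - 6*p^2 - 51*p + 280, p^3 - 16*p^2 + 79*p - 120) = p^2 - 13*p + 40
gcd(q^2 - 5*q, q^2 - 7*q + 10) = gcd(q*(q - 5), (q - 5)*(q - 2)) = q - 5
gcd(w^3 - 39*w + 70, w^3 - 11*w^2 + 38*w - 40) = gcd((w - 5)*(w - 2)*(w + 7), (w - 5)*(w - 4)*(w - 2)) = w^2 - 7*w + 10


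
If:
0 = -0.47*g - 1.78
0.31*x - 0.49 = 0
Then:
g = -3.79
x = 1.58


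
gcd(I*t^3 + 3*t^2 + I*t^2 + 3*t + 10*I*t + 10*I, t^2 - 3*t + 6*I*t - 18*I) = 1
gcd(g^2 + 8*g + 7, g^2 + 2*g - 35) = g + 7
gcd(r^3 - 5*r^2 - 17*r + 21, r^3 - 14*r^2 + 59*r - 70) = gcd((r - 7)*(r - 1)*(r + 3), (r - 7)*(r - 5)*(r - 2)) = r - 7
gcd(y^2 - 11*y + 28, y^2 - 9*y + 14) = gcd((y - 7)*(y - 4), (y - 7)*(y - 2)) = y - 7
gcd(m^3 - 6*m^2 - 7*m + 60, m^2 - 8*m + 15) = m - 5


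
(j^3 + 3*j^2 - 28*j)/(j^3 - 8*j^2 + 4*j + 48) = j*(j + 7)/(j^2 - 4*j - 12)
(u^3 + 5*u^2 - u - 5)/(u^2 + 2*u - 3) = (u^2 + 6*u + 5)/(u + 3)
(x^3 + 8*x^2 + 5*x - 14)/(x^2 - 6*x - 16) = (x^2 + 6*x - 7)/(x - 8)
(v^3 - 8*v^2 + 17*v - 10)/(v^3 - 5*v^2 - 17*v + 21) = (v^2 - 7*v + 10)/(v^2 - 4*v - 21)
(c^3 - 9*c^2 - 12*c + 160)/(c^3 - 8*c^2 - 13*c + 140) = (c - 8)/(c - 7)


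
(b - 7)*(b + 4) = b^2 - 3*b - 28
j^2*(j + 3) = j^3 + 3*j^2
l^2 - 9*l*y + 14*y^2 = (l - 7*y)*(l - 2*y)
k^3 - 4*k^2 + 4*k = k*(k - 2)^2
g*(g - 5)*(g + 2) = g^3 - 3*g^2 - 10*g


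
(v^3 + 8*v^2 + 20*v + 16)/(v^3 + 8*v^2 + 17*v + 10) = (v^2 + 6*v + 8)/(v^2 + 6*v + 5)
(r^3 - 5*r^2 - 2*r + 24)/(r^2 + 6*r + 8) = (r^2 - 7*r + 12)/(r + 4)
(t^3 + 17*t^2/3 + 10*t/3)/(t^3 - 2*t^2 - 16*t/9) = 3*(t + 5)/(3*t - 8)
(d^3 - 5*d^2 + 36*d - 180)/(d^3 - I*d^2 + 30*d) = (d^2 + d*(-5 + 6*I) - 30*I)/(d*(d + 5*I))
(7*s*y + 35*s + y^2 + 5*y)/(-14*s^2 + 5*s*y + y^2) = (y + 5)/(-2*s + y)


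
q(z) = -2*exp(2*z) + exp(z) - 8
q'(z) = -4*exp(2*z) + exp(z)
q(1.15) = -24.79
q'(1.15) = -36.74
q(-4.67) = -7.99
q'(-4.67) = 0.01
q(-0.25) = -8.43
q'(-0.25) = -1.65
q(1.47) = -41.48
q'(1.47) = -71.31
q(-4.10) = -7.98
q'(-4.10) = 0.02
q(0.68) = -13.82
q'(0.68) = -13.61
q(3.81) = -4039.97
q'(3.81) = -8109.10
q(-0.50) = -8.13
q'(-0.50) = -0.86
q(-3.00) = -7.96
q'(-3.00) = 0.04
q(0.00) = -9.00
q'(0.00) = -3.00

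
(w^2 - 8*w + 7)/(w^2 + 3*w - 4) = (w - 7)/(w + 4)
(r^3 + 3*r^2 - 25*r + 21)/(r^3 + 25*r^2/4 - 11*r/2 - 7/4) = 4*(r - 3)/(4*r + 1)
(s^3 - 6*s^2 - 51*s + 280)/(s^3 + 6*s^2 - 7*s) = (s^2 - 13*s + 40)/(s*(s - 1))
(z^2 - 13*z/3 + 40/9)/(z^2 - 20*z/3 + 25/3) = (z - 8/3)/(z - 5)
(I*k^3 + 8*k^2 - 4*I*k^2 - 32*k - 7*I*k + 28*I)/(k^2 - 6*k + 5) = (I*k^3 + 4*k^2*(2 - I) - k*(32 + 7*I) + 28*I)/(k^2 - 6*k + 5)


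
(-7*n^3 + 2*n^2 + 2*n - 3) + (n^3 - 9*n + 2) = -6*n^3 + 2*n^2 - 7*n - 1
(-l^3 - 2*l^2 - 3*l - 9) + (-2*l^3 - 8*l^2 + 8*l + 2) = -3*l^3 - 10*l^2 + 5*l - 7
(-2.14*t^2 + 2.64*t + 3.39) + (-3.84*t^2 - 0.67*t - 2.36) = -5.98*t^2 + 1.97*t + 1.03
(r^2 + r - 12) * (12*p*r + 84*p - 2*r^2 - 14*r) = 12*p*r^3 + 96*p*r^2 - 60*p*r - 1008*p - 2*r^4 - 16*r^3 + 10*r^2 + 168*r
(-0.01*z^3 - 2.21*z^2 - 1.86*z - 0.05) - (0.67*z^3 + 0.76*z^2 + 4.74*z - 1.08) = -0.68*z^3 - 2.97*z^2 - 6.6*z + 1.03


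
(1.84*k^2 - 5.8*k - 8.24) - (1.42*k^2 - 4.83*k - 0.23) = 0.42*k^2 - 0.97*k - 8.01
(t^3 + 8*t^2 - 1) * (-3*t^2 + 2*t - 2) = -3*t^5 - 22*t^4 + 14*t^3 - 13*t^2 - 2*t + 2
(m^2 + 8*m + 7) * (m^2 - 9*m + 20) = m^4 - m^3 - 45*m^2 + 97*m + 140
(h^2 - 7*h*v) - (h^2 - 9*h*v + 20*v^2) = 2*h*v - 20*v^2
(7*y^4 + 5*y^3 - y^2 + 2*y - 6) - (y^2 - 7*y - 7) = 7*y^4 + 5*y^3 - 2*y^2 + 9*y + 1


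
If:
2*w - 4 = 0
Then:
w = 2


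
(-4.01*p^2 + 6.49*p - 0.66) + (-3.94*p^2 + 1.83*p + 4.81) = -7.95*p^2 + 8.32*p + 4.15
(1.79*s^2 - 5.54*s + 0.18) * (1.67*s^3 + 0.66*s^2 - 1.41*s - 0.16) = 2.9893*s^5 - 8.0704*s^4 - 5.8797*s^3 + 7.6438*s^2 + 0.6326*s - 0.0288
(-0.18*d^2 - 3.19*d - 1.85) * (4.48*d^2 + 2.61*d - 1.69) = -0.8064*d^4 - 14.761*d^3 - 16.3097*d^2 + 0.5626*d + 3.1265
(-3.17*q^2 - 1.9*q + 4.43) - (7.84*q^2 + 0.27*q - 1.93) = -11.01*q^2 - 2.17*q + 6.36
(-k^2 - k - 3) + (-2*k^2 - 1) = -3*k^2 - k - 4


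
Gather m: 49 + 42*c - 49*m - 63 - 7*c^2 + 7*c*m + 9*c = -7*c^2 + 51*c + m*(7*c - 49) - 14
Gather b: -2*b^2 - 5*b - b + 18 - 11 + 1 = -2*b^2 - 6*b + 8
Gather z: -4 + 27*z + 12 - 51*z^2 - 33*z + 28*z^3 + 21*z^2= 28*z^3 - 30*z^2 - 6*z + 8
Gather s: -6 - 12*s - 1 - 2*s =-14*s - 7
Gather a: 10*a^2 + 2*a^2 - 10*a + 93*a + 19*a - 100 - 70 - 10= 12*a^2 + 102*a - 180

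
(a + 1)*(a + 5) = a^2 + 6*a + 5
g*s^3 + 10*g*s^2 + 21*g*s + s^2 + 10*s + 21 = (s + 3)*(s + 7)*(g*s + 1)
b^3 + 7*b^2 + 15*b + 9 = (b + 1)*(b + 3)^2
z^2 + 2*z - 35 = (z - 5)*(z + 7)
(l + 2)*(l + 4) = l^2 + 6*l + 8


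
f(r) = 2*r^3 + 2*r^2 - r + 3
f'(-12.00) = 815.00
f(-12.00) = -3153.00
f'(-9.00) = 449.00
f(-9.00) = -1284.00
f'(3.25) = 75.38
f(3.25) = 89.53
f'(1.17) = 11.89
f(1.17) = 7.77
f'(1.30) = 14.34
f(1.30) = 9.47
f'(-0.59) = -1.27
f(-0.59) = 3.88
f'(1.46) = 17.63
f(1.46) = 12.03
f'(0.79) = 5.90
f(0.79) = 4.44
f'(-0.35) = -1.66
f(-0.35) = 3.51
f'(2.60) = 49.96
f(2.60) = 49.07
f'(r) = 6*r^2 + 4*r - 1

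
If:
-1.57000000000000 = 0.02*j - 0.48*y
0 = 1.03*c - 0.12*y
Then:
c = 0.116504854368932*y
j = 24.0*y - 78.5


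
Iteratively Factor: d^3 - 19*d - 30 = (d - 5)*(d^2 + 5*d + 6) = (d - 5)*(d + 3)*(d + 2)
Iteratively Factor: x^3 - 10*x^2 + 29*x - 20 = (x - 4)*(x^2 - 6*x + 5) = (x - 4)*(x - 1)*(x - 5)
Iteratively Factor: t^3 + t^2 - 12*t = (t - 3)*(t^2 + 4*t) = t*(t - 3)*(t + 4)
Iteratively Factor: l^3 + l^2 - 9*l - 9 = (l + 1)*(l^2 - 9) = (l + 1)*(l + 3)*(l - 3)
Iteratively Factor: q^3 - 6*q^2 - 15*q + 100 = (q + 4)*(q^2 - 10*q + 25) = (q - 5)*(q + 4)*(q - 5)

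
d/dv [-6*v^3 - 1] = -18*v^2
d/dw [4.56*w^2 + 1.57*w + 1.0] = 9.12*w + 1.57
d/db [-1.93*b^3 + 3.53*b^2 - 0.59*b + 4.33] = -5.79*b^2 + 7.06*b - 0.59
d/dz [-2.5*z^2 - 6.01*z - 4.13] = -5.0*z - 6.01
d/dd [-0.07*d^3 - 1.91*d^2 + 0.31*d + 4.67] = -0.21*d^2 - 3.82*d + 0.31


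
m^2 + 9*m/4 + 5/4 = (m + 1)*(m + 5/4)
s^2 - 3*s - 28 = (s - 7)*(s + 4)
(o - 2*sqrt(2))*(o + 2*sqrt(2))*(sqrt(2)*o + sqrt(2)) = sqrt(2)*o^3 + sqrt(2)*o^2 - 8*sqrt(2)*o - 8*sqrt(2)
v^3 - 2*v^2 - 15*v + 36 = (v - 3)^2*(v + 4)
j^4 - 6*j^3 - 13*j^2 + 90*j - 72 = (j - 6)*(j - 3)*(j - 1)*(j + 4)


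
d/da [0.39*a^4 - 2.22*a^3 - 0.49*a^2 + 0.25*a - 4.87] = 1.56*a^3 - 6.66*a^2 - 0.98*a + 0.25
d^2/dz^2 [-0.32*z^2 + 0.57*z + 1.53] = -0.640000000000000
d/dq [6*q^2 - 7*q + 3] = 12*q - 7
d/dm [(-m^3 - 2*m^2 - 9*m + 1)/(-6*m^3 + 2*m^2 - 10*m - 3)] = (-14*m^4 - 88*m^3 + 65*m^2 + 8*m + 37)/(36*m^6 - 24*m^5 + 124*m^4 - 4*m^3 + 88*m^2 + 60*m + 9)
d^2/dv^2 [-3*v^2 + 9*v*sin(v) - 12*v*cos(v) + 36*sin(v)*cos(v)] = -9*v*sin(v) + 12*v*cos(v) + 24*sin(v) - 72*sin(2*v) + 18*cos(v) - 6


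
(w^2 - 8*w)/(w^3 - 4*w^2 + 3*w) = (w - 8)/(w^2 - 4*w + 3)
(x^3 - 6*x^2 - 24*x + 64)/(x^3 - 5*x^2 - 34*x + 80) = (x + 4)/(x + 5)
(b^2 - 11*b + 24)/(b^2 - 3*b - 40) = (b - 3)/(b + 5)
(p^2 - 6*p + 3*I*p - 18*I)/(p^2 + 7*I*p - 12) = (p - 6)/(p + 4*I)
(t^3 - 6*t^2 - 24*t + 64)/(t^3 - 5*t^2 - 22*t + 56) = (t - 8)/(t - 7)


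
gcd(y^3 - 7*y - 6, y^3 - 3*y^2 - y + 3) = y^2 - 2*y - 3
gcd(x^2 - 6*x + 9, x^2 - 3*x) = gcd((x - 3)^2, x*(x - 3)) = x - 3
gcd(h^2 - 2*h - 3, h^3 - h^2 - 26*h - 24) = h + 1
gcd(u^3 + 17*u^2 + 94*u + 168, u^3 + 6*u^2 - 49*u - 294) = u^2 + 13*u + 42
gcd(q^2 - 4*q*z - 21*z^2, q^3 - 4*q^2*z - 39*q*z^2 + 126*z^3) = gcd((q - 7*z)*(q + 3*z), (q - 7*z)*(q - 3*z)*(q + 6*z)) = -q + 7*z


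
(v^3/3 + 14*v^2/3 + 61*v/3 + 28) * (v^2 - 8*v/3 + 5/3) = v^5/3 + 34*v^4/9 + 76*v^3/9 - 166*v^2/9 - 367*v/9 + 140/3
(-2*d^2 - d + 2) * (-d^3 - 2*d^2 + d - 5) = 2*d^5 + 5*d^4 - 2*d^3 + 5*d^2 + 7*d - 10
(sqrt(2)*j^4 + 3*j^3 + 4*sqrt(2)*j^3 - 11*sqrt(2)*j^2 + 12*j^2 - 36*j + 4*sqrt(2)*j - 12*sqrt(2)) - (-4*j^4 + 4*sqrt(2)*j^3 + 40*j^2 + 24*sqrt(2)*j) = sqrt(2)*j^4 + 4*j^4 + 3*j^3 - 28*j^2 - 11*sqrt(2)*j^2 - 36*j - 20*sqrt(2)*j - 12*sqrt(2)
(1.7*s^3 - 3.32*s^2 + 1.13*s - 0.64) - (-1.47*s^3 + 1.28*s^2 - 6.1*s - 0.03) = 3.17*s^3 - 4.6*s^2 + 7.23*s - 0.61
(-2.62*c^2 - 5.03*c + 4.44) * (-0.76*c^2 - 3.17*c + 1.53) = 1.9912*c^4 + 12.1282*c^3 + 8.5621*c^2 - 21.7707*c + 6.7932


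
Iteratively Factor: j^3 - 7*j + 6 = (j - 1)*(j^2 + j - 6) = (j - 2)*(j - 1)*(j + 3)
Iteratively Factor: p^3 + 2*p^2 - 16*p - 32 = (p + 4)*(p^2 - 2*p - 8) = (p + 2)*(p + 4)*(p - 4)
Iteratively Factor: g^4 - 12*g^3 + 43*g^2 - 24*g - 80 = (g + 1)*(g^3 - 13*g^2 + 56*g - 80) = (g - 4)*(g + 1)*(g^2 - 9*g + 20) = (g - 5)*(g - 4)*(g + 1)*(g - 4)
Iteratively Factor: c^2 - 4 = (c + 2)*(c - 2)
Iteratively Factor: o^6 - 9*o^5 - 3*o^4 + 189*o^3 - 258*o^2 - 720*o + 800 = (o - 4)*(o^5 - 5*o^4 - 23*o^3 + 97*o^2 + 130*o - 200) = (o - 4)*(o - 1)*(o^4 - 4*o^3 - 27*o^2 + 70*o + 200) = (o - 5)*(o - 4)*(o - 1)*(o^3 + o^2 - 22*o - 40) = (o - 5)^2*(o - 4)*(o - 1)*(o^2 + 6*o + 8) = (o - 5)^2*(o - 4)*(o - 1)*(o + 2)*(o + 4)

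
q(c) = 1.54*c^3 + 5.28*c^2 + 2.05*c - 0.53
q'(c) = 4.62*c^2 + 10.56*c + 2.05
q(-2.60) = 2.77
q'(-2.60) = 5.83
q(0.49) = 1.92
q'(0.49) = 8.33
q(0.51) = 2.09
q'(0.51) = 8.64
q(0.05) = -0.41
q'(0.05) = 2.59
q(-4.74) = -55.62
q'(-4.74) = 55.80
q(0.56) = 2.54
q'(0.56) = 9.41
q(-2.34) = 3.85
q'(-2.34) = 2.64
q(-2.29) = 3.97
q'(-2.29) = 2.10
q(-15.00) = -4040.78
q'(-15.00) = 883.15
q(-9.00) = -713.96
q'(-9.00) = 281.23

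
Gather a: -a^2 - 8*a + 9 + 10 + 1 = -a^2 - 8*a + 20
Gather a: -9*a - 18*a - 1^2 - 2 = -27*a - 3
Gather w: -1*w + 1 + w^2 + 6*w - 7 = w^2 + 5*w - 6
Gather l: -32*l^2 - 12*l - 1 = -32*l^2 - 12*l - 1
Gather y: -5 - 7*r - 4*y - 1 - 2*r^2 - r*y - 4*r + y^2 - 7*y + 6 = -2*r^2 - 11*r + y^2 + y*(-r - 11)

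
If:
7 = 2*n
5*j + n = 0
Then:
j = -7/10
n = 7/2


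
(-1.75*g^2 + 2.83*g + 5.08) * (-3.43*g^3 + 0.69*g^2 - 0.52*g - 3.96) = 6.0025*g^5 - 10.9144*g^4 - 14.5617*g^3 + 8.9636*g^2 - 13.8484*g - 20.1168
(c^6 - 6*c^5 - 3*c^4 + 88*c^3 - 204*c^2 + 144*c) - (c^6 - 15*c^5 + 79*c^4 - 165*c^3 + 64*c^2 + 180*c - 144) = 9*c^5 - 82*c^4 + 253*c^3 - 268*c^2 - 36*c + 144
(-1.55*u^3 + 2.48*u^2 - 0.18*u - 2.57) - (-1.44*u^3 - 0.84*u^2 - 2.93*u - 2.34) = -0.11*u^3 + 3.32*u^2 + 2.75*u - 0.23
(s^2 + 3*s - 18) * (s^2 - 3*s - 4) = s^4 - 31*s^2 + 42*s + 72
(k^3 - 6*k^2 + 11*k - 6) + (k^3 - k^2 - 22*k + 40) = 2*k^3 - 7*k^2 - 11*k + 34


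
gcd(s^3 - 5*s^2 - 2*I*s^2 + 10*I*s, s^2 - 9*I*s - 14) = s - 2*I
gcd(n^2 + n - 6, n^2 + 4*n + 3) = n + 3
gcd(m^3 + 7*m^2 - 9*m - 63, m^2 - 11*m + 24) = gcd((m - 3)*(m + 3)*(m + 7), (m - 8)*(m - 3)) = m - 3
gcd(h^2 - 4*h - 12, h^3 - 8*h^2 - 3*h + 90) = h - 6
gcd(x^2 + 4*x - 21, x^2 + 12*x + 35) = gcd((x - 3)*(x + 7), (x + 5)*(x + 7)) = x + 7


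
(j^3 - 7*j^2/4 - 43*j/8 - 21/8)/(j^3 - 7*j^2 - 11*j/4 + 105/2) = (4*j^2 + 7*j + 3)/(2*(2*j^2 - 7*j - 30))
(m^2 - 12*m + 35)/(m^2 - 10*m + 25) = (m - 7)/(m - 5)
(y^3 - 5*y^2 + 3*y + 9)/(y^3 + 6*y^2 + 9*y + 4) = (y^2 - 6*y + 9)/(y^2 + 5*y + 4)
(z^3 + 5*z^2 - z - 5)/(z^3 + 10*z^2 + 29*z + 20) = (z - 1)/(z + 4)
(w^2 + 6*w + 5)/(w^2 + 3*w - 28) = (w^2 + 6*w + 5)/(w^2 + 3*w - 28)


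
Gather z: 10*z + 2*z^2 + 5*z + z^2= 3*z^2 + 15*z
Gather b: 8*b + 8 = 8*b + 8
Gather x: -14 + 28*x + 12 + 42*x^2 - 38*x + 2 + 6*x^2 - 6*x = 48*x^2 - 16*x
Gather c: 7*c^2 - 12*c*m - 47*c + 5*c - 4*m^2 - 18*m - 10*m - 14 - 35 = 7*c^2 + c*(-12*m - 42) - 4*m^2 - 28*m - 49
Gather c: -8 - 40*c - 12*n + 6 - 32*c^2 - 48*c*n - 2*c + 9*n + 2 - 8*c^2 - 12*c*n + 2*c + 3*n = -40*c^2 + c*(-60*n - 40)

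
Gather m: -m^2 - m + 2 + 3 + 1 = -m^2 - m + 6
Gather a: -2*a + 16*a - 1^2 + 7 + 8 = 14*a + 14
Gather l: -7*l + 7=7 - 7*l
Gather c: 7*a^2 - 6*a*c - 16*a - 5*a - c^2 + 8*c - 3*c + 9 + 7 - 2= 7*a^2 - 21*a - c^2 + c*(5 - 6*a) + 14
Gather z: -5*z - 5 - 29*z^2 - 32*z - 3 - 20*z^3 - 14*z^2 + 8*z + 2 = -20*z^3 - 43*z^2 - 29*z - 6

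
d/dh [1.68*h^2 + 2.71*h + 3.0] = 3.36*h + 2.71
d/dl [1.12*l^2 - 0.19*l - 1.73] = 2.24*l - 0.19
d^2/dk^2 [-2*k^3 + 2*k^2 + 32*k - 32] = 4 - 12*k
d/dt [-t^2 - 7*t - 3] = -2*t - 7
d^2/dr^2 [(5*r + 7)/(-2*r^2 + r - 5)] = 2*(-(4*r - 1)^2*(5*r + 7) + 3*(10*r + 3)*(2*r^2 - r + 5))/(2*r^2 - r + 5)^3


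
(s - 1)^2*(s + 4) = s^3 + 2*s^2 - 7*s + 4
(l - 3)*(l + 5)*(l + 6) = l^3 + 8*l^2 - 3*l - 90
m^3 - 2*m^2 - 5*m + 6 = (m - 3)*(m - 1)*(m + 2)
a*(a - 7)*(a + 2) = a^3 - 5*a^2 - 14*a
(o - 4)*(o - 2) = o^2 - 6*o + 8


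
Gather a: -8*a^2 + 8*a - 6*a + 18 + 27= -8*a^2 + 2*a + 45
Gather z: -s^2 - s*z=-s^2 - s*z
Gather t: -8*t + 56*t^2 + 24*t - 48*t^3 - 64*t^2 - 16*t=-48*t^3 - 8*t^2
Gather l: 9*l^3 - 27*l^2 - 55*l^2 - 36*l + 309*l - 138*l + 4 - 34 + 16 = 9*l^3 - 82*l^2 + 135*l - 14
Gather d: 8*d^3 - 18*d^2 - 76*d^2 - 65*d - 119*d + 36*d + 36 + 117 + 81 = 8*d^3 - 94*d^2 - 148*d + 234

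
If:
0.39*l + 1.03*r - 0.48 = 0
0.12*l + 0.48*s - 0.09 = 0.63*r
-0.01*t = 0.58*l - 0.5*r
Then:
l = 0.302877334679455 - 0.0129984856133266*t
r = 0.00492175668854114*t + 0.351337708228168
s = 0.0097094270570419*t + 0.572911408379606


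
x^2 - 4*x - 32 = (x - 8)*(x + 4)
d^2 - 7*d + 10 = (d - 5)*(d - 2)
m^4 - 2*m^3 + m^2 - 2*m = m*(m - 2)*(m - I)*(m + I)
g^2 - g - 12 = (g - 4)*(g + 3)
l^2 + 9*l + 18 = (l + 3)*(l + 6)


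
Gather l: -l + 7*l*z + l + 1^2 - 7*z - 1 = 7*l*z - 7*z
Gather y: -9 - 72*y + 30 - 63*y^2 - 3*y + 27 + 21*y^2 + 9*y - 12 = -42*y^2 - 66*y + 36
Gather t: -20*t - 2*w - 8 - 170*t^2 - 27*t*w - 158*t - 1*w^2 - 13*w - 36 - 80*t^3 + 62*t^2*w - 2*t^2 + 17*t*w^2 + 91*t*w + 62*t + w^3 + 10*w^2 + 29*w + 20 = -80*t^3 + t^2*(62*w - 172) + t*(17*w^2 + 64*w - 116) + w^3 + 9*w^2 + 14*w - 24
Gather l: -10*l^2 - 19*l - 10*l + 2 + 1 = -10*l^2 - 29*l + 3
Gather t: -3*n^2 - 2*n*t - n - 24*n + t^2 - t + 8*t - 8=-3*n^2 - 25*n + t^2 + t*(7 - 2*n) - 8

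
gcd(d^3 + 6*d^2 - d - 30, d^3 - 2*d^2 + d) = 1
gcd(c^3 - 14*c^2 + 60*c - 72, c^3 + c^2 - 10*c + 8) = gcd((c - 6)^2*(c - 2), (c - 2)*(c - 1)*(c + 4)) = c - 2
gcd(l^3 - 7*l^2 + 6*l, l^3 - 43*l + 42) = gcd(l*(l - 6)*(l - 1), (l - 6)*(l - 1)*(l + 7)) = l^2 - 7*l + 6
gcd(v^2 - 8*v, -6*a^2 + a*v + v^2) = 1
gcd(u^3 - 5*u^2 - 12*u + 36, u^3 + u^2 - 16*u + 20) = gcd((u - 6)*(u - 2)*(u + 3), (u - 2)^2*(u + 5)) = u - 2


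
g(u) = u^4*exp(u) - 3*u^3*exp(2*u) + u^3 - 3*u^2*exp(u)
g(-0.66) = -0.63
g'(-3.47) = 35.10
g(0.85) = -13.32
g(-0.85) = -0.98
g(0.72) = -7.00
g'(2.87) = -65031.51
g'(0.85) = -63.63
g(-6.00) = -213.05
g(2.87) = -21276.17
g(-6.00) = -213.05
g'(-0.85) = 2.08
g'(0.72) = -36.04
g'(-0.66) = 1.60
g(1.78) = -586.13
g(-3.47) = -38.27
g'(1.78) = -2109.46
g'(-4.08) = 49.67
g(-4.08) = -64.02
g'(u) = u^4*exp(u) - 6*u^3*exp(2*u) + 4*u^3*exp(u) - 9*u^2*exp(2*u) - 3*u^2*exp(u) + 3*u^2 - 6*u*exp(u)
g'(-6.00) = 108.90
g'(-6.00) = 108.90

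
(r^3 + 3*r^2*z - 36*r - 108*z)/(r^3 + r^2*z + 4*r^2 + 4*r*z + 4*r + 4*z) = (r^3 + 3*r^2*z - 36*r - 108*z)/(r^3 + r^2*z + 4*r^2 + 4*r*z + 4*r + 4*z)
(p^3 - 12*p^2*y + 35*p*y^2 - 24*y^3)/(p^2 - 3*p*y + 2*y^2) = (-p^2 + 11*p*y - 24*y^2)/(-p + 2*y)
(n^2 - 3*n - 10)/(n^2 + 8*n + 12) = (n - 5)/(n + 6)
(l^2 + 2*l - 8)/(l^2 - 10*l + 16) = (l + 4)/(l - 8)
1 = 1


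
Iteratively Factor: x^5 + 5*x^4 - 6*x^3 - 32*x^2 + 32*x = (x - 2)*(x^4 + 7*x^3 + 8*x^2 - 16*x) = (x - 2)*(x + 4)*(x^3 + 3*x^2 - 4*x) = (x - 2)*(x - 1)*(x + 4)*(x^2 + 4*x) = (x - 2)*(x - 1)*(x + 4)^2*(x)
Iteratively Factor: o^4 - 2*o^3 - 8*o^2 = (o + 2)*(o^3 - 4*o^2) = (o - 4)*(o + 2)*(o^2) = o*(o - 4)*(o + 2)*(o)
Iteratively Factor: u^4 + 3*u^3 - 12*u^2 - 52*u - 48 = (u + 2)*(u^3 + u^2 - 14*u - 24) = (u - 4)*(u + 2)*(u^2 + 5*u + 6) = (u - 4)*(u + 2)*(u + 3)*(u + 2)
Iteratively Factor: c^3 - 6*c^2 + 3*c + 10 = (c + 1)*(c^2 - 7*c + 10) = (c - 5)*(c + 1)*(c - 2)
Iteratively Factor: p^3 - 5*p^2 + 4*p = (p)*(p^2 - 5*p + 4) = p*(p - 4)*(p - 1)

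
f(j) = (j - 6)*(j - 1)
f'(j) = 2*j - 7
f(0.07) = 5.51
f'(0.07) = -6.86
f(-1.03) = 14.27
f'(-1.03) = -9.06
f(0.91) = 0.46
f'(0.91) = -5.18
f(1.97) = -3.91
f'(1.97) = -3.06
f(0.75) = 1.31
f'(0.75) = -5.50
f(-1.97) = 23.67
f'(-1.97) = -10.94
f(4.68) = -4.86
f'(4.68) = 2.36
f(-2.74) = 32.69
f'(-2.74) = -12.48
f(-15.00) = 336.00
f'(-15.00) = -37.00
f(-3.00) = 36.00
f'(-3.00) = -13.00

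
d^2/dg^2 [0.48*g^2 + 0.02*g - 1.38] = 0.960000000000000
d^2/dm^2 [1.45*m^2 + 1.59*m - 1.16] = 2.90000000000000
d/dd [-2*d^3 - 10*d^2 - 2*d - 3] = -6*d^2 - 20*d - 2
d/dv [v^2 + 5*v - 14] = 2*v + 5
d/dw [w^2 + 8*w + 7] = 2*w + 8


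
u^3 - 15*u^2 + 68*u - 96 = (u - 8)*(u - 4)*(u - 3)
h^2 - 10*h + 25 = (h - 5)^2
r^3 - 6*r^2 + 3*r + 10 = (r - 5)*(r - 2)*(r + 1)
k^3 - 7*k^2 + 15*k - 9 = (k - 3)^2*(k - 1)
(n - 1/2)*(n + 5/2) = n^2 + 2*n - 5/4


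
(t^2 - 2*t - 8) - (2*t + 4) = t^2 - 4*t - 12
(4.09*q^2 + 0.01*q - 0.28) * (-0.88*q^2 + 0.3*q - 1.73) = -3.5992*q^4 + 1.2182*q^3 - 6.8263*q^2 - 0.1013*q + 0.4844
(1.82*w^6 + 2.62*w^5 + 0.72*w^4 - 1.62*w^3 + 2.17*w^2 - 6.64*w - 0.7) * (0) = 0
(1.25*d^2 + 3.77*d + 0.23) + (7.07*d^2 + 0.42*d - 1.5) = 8.32*d^2 + 4.19*d - 1.27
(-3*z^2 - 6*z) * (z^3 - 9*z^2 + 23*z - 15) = -3*z^5 + 21*z^4 - 15*z^3 - 93*z^2 + 90*z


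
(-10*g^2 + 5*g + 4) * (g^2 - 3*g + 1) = -10*g^4 + 35*g^3 - 21*g^2 - 7*g + 4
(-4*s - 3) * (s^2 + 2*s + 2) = -4*s^3 - 11*s^2 - 14*s - 6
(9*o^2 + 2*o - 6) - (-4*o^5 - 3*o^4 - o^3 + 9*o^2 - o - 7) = 4*o^5 + 3*o^4 + o^3 + 3*o + 1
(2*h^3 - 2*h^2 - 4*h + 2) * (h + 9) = 2*h^4 + 16*h^3 - 22*h^2 - 34*h + 18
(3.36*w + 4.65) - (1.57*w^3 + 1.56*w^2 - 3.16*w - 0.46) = -1.57*w^3 - 1.56*w^2 + 6.52*w + 5.11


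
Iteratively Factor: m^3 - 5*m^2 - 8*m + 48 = (m - 4)*(m^2 - m - 12) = (m - 4)^2*(m + 3)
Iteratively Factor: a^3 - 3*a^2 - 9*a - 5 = (a + 1)*(a^2 - 4*a - 5) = (a - 5)*(a + 1)*(a + 1)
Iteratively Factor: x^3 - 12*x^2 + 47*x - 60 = (x - 4)*(x^2 - 8*x + 15) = (x - 5)*(x - 4)*(x - 3)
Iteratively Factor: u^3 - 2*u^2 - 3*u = (u + 1)*(u^2 - 3*u) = u*(u + 1)*(u - 3)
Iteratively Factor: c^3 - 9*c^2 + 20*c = (c - 5)*(c^2 - 4*c) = (c - 5)*(c - 4)*(c)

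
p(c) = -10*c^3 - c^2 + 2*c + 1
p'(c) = -30*c^2 - 2*c + 2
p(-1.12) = 11.55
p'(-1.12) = -33.39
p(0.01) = 1.02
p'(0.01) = 1.98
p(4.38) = -849.70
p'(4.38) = -582.29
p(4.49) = -915.37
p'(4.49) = -611.78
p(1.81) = -57.95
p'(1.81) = -99.90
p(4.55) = -952.57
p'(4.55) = -628.18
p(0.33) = 1.19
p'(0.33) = -1.93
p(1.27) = -18.56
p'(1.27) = -48.93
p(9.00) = -7352.00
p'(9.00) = -2446.00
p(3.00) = -272.00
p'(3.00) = -274.00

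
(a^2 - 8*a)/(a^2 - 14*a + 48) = a/(a - 6)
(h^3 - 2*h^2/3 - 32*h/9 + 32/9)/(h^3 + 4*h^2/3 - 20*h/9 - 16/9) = (3*h - 4)/(3*h + 2)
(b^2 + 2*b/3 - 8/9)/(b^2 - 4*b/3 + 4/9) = (3*b + 4)/(3*b - 2)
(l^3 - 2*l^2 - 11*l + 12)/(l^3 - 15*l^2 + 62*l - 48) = (l^2 - l - 12)/(l^2 - 14*l + 48)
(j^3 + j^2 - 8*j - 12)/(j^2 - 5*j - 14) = (j^2 - j - 6)/(j - 7)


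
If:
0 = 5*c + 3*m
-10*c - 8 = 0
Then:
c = -4/5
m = 4/3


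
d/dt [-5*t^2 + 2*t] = 2 - 10*t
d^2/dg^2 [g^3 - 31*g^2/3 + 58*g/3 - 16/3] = 6*g - 62/3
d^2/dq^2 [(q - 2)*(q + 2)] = 2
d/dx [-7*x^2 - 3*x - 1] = -14*x - 3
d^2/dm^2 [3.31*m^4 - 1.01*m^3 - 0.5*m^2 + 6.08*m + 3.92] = 39.72*m^2 - 6.06*m - 1.0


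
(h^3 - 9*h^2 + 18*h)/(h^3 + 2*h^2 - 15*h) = (h - 6)/(h + 5)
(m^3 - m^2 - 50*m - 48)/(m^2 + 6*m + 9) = (m^3 - m^2 - 50*m - 48)/(m^2 + 6*m + 9)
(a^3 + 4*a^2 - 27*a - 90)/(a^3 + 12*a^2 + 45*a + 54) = (a - 5)/(a + 3)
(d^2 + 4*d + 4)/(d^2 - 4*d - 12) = (d + 2)/(d - 6)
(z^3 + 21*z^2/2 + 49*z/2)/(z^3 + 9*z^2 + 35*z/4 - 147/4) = 2*z/(2*z - 3)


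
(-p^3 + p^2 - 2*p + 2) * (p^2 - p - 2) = -p^5 + 2*p^4 - p^3 + 2*p^2 + 2*p - 4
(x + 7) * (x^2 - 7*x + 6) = x^3 - 43*x + 42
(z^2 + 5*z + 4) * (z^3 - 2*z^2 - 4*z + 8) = z^5 + 3*z^4 - 10*z^3 - 20*z^2 + 24*z + 32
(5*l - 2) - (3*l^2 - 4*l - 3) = -3*l^2 + 9*l + 1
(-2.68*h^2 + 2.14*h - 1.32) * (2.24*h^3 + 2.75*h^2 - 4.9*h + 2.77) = -6.0032*h^5 - 2.5764*h^4 + 16.0602*h^3 - 21.5396*h^2 + 12.3958*h - 3.6564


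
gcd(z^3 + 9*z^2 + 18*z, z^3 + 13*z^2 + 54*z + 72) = z^2 + 9*z + 18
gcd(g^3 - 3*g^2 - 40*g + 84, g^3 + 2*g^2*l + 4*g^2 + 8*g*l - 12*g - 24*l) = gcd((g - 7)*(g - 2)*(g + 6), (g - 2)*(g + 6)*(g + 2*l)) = g^2 + 4*g - 12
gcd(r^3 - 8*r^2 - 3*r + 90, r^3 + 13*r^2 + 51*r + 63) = r + 3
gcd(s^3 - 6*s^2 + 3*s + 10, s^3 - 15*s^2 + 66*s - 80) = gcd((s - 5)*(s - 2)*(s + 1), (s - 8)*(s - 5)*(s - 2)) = s^2 - 7*s + 10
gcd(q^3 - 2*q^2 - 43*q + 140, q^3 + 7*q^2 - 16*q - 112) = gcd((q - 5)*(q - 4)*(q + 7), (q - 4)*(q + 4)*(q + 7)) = q^2 + 3*q - 28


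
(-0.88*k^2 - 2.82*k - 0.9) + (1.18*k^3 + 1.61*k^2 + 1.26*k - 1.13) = 1.18*k^3 + 0.73*k^2 - 1.56*k - 2.03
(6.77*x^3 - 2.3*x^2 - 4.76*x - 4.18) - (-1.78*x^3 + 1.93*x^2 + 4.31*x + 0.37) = 8.55*x^3 - 4.23*x^2 - 9.07*x - 4.55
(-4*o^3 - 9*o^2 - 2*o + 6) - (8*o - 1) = -4*o^3 - 9*o^2 - 10*o + 7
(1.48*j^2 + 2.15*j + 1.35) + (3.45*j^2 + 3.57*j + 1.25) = 4.93*j^2 + 5.72*j + 2.6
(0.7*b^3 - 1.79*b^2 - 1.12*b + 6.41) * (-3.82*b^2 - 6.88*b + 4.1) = -2.674*b^5 + 2.0218*b^4 + 19.4636*b^3 - 24.1196*b^2 - 48.6928*b + 26.281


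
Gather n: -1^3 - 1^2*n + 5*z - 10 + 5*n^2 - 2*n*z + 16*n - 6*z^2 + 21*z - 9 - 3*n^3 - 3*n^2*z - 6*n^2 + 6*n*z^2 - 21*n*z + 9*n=-3*n^3 + n^2*(-3*z - 1) + n*(6*z^2 - 23*z + 24) - 6*z^2 + 26*z - 20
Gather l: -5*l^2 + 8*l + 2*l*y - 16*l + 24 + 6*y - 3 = -5*l^2 + l*(2*y - 8) + 6*y + 21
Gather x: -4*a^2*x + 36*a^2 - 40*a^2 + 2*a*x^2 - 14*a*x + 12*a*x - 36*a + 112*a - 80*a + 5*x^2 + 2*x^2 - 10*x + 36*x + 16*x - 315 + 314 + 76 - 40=-4*a^2 - 4*a + x^2*(2*a + 7) + x*(-4*a^2 - 2*a + 42) + 35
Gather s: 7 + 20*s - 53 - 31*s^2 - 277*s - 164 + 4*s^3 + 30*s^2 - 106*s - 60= 4*s^3 - s^2 - 363*s - 270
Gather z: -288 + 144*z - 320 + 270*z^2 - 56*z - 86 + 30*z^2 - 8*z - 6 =300*z^2 + 80*z - 700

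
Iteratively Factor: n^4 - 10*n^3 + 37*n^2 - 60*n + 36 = (n - 3)*(n^3 - 7*n^2 + 16*n - 12) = (n - 3)^2*(n^2 - 4*n + 4) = (n - 3)^2*(n - 2)*(n - 2)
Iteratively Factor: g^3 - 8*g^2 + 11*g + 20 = (g - 4)*(g^2 - 4*g - 5) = (g - 4)*(g + 1)*(g - 5)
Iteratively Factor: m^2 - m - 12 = (m - 4)*(m + 3)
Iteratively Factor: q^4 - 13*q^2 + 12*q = (q)*(q^3 - 13*q + 12) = q*(q - 1)*(q^2 + q - 12) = q*(q - 1)*(q + 4)*(q - 3)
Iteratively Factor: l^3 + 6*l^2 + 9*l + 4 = (l + 1)*(l^2 + 5*l + 4) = (l + 1)*(l + 4)*(l + 1)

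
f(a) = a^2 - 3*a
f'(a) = 2*a - 3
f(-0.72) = 2.68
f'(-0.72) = -4.44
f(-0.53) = 1.87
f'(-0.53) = -4.06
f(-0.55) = 1.95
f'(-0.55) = -4.10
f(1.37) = -2.23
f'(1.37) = -0.26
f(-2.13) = 10.93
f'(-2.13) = -7.26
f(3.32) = 1.06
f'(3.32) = 3.64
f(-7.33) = 75.72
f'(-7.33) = -17.66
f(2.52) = -1.21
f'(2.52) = 2.04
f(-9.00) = 108.00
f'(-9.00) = -21.00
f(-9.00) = 108.00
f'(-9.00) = -21.00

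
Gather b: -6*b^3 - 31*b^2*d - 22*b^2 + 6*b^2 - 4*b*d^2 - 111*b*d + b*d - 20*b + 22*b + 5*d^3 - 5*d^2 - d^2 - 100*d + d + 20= -6*b^3 + b^2*(-31*d - 16) + b*(-4*d^2 - 110*d + 2) + 5*d^3 - 6*d^2 - 99*d + 20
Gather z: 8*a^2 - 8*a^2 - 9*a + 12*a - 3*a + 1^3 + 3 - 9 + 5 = 0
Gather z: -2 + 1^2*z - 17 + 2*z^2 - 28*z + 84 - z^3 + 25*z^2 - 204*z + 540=-z^3 + 27*z^2 - 231*z + 605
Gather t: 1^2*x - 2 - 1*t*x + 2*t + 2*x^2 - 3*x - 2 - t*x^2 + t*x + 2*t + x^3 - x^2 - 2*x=t*(4 - x^2) + x^3 + x^2 - 4*x - 4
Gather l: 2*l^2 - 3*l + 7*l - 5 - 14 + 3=2*l^2 + 4*l - 16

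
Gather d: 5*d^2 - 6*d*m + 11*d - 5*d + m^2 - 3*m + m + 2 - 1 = 5*d^2 + d*(6 - 6*m) + m^2 - 2*m + 1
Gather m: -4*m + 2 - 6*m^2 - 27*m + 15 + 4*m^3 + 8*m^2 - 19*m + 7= 4*m^3 + 2*m^2 - 50*m + 24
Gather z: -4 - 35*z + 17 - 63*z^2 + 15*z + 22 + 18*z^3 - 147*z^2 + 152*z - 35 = 18*z^3 - 210*z^2 + 132*z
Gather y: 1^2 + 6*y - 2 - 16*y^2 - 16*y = -16*y^2 - 10*y - 1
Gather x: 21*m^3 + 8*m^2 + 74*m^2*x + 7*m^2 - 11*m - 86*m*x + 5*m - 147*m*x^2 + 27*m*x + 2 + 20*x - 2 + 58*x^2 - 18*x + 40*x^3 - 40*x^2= 21*m^3 + 15*m^2 - 6*m + 40*x^3 + x^2*(18 - 147*m) + x*(74*m^2 - 59*m + 2)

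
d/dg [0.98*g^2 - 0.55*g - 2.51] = 1.96*g - 0.55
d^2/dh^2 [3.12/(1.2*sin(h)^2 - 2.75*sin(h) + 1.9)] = (-17.9712*sin(h)^4 + 30.888*sin(h)^3 + 31.8162*sin(h)^2 - 78.078*sin(h) + 32.9628)/(1.2*sin(h)^2 - 2.75*sin(h) + 1.9)^3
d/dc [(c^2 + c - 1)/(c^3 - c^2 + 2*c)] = (-c^4 - 2*c^3 + 6*c^2 - 2*c + 2)/(c^2*(c^4 - 2*c^3 + 5*c^2 - 4*c + 4))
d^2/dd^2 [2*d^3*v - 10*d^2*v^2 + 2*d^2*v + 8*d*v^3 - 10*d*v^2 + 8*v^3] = 4*v*(3*d - 5*v + 1)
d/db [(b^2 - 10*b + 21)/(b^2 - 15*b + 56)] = -5/(b^2 - 16*b + 64)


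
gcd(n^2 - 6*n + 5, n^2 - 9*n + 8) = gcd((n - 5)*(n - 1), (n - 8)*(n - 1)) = n - 1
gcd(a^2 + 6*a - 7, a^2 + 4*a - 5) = a - 1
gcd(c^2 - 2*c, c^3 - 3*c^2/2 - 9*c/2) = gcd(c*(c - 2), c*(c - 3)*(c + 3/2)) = c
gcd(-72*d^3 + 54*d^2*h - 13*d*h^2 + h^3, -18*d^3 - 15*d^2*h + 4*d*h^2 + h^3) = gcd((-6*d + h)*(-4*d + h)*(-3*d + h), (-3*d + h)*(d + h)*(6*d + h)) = 3*d - h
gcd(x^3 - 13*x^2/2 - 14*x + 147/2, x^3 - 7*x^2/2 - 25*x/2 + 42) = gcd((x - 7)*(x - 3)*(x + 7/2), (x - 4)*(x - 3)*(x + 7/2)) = x^2 + x/2 - 21/2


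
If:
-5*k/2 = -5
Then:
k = 2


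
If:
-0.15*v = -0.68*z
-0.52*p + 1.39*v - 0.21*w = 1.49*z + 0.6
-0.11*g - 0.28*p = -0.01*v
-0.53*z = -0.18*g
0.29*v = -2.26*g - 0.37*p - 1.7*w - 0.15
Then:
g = 0.27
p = -0.09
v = 0.42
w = -0.50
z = 0.09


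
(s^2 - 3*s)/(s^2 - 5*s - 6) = s*(3 - s)/(-s^2 + 5*s + 6)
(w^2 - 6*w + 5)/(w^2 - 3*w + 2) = (w - 5)/(w - 2)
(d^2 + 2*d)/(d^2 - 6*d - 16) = d/(d - 8)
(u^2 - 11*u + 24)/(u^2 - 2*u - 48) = (u - 3)/(u + 6)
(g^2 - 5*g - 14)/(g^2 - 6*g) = (g^2 - 5*g - 14)/(g*(g - 6))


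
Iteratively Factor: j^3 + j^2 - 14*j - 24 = (j + 3)*(j^2 - 2*j - 8) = (j - 4)*(j + 3)*(j + 2)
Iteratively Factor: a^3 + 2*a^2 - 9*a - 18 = (a + 3)*(a^2 - a - 6) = (a - 3)*(a + 3)*(a + 2)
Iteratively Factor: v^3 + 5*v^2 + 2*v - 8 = (v + 4)*(v^2 + v - 2) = (v - 1)*(v + 4)*(v + 2)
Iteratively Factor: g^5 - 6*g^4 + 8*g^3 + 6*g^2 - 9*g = (g + 1)*(g^4 - 7*g^3 + 15*g^2 - 9*g) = (g - 1)*(g + 1)*(g^3 - 6*g^2 + 9*g) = g*(g - 1)*(g + 1)*(g^2 - 6*g + 9) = g*(g - 3)*(g - 1)*(g + 1)*(g - 3)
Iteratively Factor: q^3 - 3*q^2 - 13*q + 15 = (q - 1)*(q^2 - 2*q - 15) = (q - 5)*(q - 1)*(q + 3)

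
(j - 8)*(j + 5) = j^2 - 3*j - 40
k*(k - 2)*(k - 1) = k^3 - 3*k^2 + 2*k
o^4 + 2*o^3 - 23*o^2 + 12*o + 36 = (o - 3)*(o - 2)*(o + 1)*(o + 6)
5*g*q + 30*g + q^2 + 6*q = (5*g + q)*(q + 6)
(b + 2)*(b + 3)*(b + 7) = b^3 + 12*b^2 + 41*b + 42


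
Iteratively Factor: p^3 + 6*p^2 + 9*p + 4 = (p + 4)*(p^2 + 2*p + 1) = (p + 1)*(p + 4)*(p + 1)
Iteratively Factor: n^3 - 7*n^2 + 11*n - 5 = (n - 1)*(n^2 - 6*n + 5) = (n - 1)^2*(n - 5)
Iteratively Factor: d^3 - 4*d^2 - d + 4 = (d - 1)*(d^2 - 3*d - 4) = (d - 1)*(d + 1)*(d - 4)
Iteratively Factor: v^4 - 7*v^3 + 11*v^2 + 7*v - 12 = (v - 4)*(v^3 - 3*v^2 - v + 3) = (v - 4)*(v - 1)*(v^2 - 2*v - 3) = (v - 4)*(v - 3)*(v - 1)*(v + 1)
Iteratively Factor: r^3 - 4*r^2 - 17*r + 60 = (r - 5)*(r^2 + r - 12) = (r - 5)*(r - 3)*(r + 4)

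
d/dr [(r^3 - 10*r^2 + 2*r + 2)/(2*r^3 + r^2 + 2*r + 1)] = (21*r^4 - 4*r^3 - 31*r^2 - 24*r - 2)/(4*r^6 + 4*r^5 + 9*r^4 + 8*r^3 + 6*r^2 + 4*r + 1)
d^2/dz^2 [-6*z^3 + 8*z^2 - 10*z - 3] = 16 - 36*z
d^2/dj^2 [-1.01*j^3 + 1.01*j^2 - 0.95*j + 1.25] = 2.02 - 6.06*j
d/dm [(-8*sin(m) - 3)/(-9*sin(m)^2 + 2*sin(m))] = 6*(-12*cos(m) - 9/tan(m) + cos(m)/sin(m)^2)/(9*sin(m) - 2)^2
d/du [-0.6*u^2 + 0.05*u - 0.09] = 0.05 - 1.2*u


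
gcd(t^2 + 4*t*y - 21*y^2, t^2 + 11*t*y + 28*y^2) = t + 7*y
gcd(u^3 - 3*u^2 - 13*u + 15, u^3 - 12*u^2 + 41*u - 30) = u^2 - 6*u + 5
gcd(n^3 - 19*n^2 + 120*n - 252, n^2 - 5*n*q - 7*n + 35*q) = n - 7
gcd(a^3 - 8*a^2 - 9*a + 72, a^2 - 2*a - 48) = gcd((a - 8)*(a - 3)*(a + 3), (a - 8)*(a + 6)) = a - 8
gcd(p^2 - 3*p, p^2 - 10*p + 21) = p - 3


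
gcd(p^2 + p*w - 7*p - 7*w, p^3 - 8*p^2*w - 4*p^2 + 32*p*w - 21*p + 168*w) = p - 7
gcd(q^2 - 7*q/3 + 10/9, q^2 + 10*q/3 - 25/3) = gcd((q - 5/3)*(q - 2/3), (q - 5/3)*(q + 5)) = q - 5/3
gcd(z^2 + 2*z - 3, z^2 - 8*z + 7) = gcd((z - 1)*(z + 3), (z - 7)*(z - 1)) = z - 1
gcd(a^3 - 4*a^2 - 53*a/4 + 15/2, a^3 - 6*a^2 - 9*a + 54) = a - 6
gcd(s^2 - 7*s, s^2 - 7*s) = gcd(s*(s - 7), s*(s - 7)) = s^2 - 7*s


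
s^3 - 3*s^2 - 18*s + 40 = (s - 5)*(s - 2)*(s + 4)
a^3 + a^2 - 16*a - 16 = (a - 4)*(a + 1)*(a + 4)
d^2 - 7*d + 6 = (d - 6)*(d - 1)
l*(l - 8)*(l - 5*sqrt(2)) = l^3 - 8*l^2 - 5*sqrt(2)*l^2 + 40*sqrt(2)*l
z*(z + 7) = z^2 + 7*z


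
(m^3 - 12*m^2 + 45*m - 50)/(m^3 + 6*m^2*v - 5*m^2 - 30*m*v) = (m^2 - 7*m + 10)/(m*(m + 6*v))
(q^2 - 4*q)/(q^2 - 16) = q/(q + 4)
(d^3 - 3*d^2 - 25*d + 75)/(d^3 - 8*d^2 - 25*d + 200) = (d - 3)/(d - 8)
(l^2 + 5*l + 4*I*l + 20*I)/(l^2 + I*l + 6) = (l^2 + l*(5 + 4*I) + 20*I)/(l^2 + I*l + 6)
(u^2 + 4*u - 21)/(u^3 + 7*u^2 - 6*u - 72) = (u + 7)/(u^2 + 10*u + 24)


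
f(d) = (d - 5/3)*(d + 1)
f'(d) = 2*d - 2/3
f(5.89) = 29.10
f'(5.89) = 11.11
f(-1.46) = 1.44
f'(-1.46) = -3.59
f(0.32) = -1.78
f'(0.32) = -0.03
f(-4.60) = 22.56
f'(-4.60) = -9.87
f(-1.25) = 0.73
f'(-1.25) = -3.17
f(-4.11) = 17.97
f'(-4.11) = -8.89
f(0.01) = -1.67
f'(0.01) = -0.65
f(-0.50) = -1.08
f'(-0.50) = -1.67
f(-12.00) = 150.33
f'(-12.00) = -24.67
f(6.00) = 30.33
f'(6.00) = 11.33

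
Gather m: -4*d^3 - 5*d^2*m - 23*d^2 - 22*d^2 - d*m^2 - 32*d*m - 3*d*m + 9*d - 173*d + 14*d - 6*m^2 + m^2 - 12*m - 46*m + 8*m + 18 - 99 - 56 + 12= -4*d^3 - 45*d^2 - 150*d + m^2*(-d - 5) + m*(-5*d^2 - 35*d - 50) - 125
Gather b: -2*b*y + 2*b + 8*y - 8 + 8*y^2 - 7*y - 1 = b*(2 - 2*y) + 8*y^2 + y - 9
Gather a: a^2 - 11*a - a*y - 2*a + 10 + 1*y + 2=a^2 + a*(-y - 13) + y + 12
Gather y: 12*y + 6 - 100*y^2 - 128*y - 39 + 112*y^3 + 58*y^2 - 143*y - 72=112*y^3 - 42*y^2 - 259*y - 105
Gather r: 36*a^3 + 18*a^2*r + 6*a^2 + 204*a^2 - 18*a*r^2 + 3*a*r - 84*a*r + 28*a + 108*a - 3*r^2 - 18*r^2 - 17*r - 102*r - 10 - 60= 36*a^3 + 210*a^2 + 136*a + r^2*(-18*a - 21) + r*(18*a^2 - 81*a - 119) - 70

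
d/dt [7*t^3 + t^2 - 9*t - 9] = 21*t^2 + 2*t - 9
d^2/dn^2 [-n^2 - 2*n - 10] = -2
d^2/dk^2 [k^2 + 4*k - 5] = 2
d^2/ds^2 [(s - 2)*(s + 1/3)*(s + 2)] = 6*s + 2/3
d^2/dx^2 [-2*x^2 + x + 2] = -4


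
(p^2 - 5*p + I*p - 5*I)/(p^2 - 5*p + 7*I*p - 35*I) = (p + I)/(p + 7*I)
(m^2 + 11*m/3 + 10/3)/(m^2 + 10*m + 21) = (3*m^2 + 11*m + 10)/(3*(m^2 + 10*m + 21))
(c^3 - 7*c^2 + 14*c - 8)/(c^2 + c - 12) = (c^3 - 7*c^2 + 14*c - 8)/(c^2 + c - 12)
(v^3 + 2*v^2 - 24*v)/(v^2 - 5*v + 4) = v*(v + 6)/(v - 1)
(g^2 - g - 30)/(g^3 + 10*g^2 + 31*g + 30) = (g - 6)/(g^2 + 5*g + 6)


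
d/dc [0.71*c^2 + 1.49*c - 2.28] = 1.42*c + 1.49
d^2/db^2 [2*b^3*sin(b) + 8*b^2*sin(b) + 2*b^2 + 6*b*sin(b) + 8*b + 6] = -2*b^3*sin(b) - 8*b^2*sin(b) + 12*b^2*cos(b) + 6*b*sin(b) + 32*b*cos(b) + 16*sin(b) + 12*cos(b) + 4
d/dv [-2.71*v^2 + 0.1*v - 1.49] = 0.1 - 5.42*v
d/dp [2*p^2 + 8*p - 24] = 4*p + 8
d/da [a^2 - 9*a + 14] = 2*a - 9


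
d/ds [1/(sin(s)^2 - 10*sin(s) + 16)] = 2*(5 - sin(s))*cos(s)/(sin(s)^2 - 10*sin(s) + 16)^2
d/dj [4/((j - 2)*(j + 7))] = 4*(-2*j - 5)/(j^4 + 10*j^3 - 3*j^2 - 140*j + 196)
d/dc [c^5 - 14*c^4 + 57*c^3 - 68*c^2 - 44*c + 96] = 5*c^4 - 56*c^3 + 171*c^2 - 136*c - 44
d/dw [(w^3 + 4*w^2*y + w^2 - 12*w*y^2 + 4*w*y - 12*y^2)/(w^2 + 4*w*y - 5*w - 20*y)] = (-(2*w + 4*y - 5)*(w^3 + 4*w^2*y + w^2 - 12*w*y^2 + 4*w*y - 12*y^2) + (w^2 + 4*w*y - 5*w - 20*y)*(3*w^2 + 8*w*y + 2*w - 12*y^2 + 4*y))/(w^2 + 4*w*y - 5*w - 20*y)^2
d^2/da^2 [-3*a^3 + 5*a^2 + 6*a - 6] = 10 - 18*a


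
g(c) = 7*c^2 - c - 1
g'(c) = 14*c - 1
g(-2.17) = 34.13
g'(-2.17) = -31.38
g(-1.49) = 16.03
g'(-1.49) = -21.86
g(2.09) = 27.49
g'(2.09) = 28.26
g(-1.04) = 7.61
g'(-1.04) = -15.56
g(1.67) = 16.85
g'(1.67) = 22.38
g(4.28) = 122.95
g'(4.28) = 58.92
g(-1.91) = 26.45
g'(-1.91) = -27.74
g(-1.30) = 12.13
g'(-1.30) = -19.20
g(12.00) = 995.00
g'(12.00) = 167.00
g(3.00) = 59.00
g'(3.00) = 41.00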